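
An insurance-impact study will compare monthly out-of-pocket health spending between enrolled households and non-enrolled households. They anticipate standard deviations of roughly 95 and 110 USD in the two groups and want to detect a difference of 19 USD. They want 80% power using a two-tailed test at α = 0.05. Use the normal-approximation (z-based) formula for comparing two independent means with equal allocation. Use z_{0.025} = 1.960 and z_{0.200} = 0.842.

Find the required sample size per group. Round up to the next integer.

n = 460 per group

n = (z_{α/2} + z_β)² · (σ₁² + σ₂²) / δ²
  = (1.960 + 0.842)² · (95² + 110² = 21125) / 19²
  = 7.8512 · 21125 / 361
  = 459.44
Round up → n = 460 per group.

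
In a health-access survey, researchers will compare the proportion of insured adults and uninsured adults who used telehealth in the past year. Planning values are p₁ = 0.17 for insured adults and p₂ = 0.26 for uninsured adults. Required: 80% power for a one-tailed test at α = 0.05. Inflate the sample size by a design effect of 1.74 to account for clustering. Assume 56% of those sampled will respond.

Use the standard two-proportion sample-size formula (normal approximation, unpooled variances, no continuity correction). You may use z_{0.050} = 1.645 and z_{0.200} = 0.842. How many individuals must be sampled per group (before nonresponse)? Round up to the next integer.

n = 792 per group

n = (z_α + z_β)² · [p₁(1−p₁) + p₂(1−p₂)] / (p₁ − p₂)²
  = (1.645 + 0.842)² · (0.17·0.83 + 0.26·0.74) / (-0.09)²
  = (2.487)² · (0.1411 + 0.1924) / 0.0081
  = 6.1852 · 0.3335 / 0.0081
  = 254.66
Design effect: 1.74 × 254.66 = 443.11.
Adjust for 56% response: 443.11 / 0.56 = 791.27.
Round up → n = 792 per group.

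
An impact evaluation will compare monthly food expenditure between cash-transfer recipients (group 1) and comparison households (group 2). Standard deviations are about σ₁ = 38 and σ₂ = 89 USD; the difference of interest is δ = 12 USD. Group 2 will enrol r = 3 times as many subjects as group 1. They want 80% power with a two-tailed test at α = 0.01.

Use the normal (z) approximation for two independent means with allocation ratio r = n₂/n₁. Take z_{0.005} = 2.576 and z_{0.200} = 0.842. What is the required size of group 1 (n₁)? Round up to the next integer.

n₁ = 332

n₁ = (z_{α/2} + z_β)² · (σ₁² + σ₂²/r) / δ²
   = (2.576 + 0.842)² · (38² + 89²/3) / 12²
   = 11.6827 · (1444 + 2640.3) / 144
   = 11.6827 · 4084.3 / 144
   = 331.36
Round up → n₁ = 332; n₂ = r·n₁ = 3 × 332 = 996.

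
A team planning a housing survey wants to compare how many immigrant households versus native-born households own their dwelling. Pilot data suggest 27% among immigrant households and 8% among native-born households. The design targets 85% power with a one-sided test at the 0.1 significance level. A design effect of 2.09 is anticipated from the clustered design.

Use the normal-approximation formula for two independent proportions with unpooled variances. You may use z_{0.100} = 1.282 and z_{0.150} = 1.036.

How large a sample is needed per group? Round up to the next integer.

n = 85 per group

n = (z_α + z_β)² · [p₁(1−p₁) + p₂(1−p₂)] / (p₁ − p₂)²
  = (1.282 + 1.036)² · (0.27·0.73 + 0.08·0.92) / (0.19)²
  = (2.318)² · (0.1971 + 0.0736) / 0.0361
  = 5.3731 · 0.2707 / 0.0361
  = 40.29
Design effect: 2.09 × 40.29 = 84.21.
Round up → n = 85 per group.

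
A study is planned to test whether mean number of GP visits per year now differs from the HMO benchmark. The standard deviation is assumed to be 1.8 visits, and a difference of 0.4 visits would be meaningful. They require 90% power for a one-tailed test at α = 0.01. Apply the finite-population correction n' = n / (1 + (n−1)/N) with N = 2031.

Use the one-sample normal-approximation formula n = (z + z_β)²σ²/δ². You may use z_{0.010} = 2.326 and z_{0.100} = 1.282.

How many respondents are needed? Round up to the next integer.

n = 234

n = (z_α + z_β)² · σ² / δ²
  = (2.326 + 1.282)² · 1.8² / 0.4²
  = 13.0177 · 3.24 / 0.16
  = 263.61
Finite-population correction (N = 2031): 263.61 / (1 + (263.61 − 1)/2031) = 233.43.
Round up → n = 234.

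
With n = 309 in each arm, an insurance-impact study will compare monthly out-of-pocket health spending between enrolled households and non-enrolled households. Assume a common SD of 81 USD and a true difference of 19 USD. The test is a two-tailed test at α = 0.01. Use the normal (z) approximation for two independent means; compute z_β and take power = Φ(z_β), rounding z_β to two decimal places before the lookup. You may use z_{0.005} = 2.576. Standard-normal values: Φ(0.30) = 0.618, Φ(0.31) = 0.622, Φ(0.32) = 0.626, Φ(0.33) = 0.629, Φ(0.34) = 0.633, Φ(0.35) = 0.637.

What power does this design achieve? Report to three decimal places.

Power ≈ 0.633

z_β = δ·√(n/(σ₁²+σ₂²)) − z_{α/2}
    = 19 · √(309/13122) − 2.576
    = 19 · 0.15345 − 2.576
    = 2.9156 − 2.576 = 0.3396 → 0.34
Power = Φ(0.34) = 0.633.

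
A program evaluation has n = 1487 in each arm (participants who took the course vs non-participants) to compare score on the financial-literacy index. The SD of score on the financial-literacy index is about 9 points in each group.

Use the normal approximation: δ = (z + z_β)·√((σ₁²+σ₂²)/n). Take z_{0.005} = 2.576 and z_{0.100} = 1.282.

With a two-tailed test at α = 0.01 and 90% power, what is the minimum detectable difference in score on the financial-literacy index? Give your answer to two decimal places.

δ = (z_{α/2} + z_β) · √((σ₁²+σ₂²)/n)
  = (2.576 + 1.282) · √(162/1487)
  = 3.858 · √0.10894
  = 3.858 · 0.3301
  = 1.2734

Minimum detectable difference ≈ 1.27 points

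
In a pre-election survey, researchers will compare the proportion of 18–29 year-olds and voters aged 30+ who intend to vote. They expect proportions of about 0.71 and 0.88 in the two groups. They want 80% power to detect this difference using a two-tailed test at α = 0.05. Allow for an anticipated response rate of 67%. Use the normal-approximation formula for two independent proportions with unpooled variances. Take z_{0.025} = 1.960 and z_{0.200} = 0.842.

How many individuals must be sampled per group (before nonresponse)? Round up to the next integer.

n = (z_{α/2} + z_β)² · [p₁(1−p₁) + p₂(1−p₂)] / (p₁ − p₂)²
  = (1.960 + 0.842)² · (0.71·0.29 + 0.88·0.12) / (-0.17)²
  = (2.802)² · (0.2059 + 0.1056) / 0.0289
  = 7.8512 · 0.3115 / 0.0289
  = 84.62
Adjust for 67% response: 84.62 / 0.67 = 126.31.
Round up → n = 127 per group.

n = 127 per group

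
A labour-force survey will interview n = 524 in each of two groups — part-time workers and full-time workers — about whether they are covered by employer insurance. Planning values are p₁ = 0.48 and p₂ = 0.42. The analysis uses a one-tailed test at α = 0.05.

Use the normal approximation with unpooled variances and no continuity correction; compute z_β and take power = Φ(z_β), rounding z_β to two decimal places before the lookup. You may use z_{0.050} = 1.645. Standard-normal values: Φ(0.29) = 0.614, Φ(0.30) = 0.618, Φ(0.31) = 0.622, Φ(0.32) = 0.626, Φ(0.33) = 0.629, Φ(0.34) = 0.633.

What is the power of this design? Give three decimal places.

z_β = |p₁−p₂|·√(n/[p₁q₁+p₂q₂]) − z_α
    = 0.06 · √(524/0.4932) − 1.645
    = 0.06 · 32.5952 − 1.645
    = 1.9557 − 1.645 = 0.3107 → 0.31
Power = Φ(0.31) = 0.622.

Power ≈ 0.622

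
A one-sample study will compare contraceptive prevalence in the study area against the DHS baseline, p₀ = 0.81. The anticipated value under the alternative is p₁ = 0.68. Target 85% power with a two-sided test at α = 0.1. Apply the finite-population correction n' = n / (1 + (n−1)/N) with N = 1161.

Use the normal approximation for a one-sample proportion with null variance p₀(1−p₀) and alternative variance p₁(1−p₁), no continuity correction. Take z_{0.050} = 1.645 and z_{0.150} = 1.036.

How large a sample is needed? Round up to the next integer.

n = [z_{α/2}·√(p₀q₀) + z_β·√(p₁q₁)]² / (p₁ − p₀)²
  = [1.645·√(0.81·0.19) + 1.036·√(0.68·0.32)]² / (-0.13)²
  = [1.645·0.3923 + 1.036·0.4665]² / 0.0169
  = [1.1286]² / 0.0169
  = 75.37
Finite-population correction (N = 1161): 75.37 / (1 + (75.37 − 1)/1161) = 70.83.
Round up → n = 71.

n = 71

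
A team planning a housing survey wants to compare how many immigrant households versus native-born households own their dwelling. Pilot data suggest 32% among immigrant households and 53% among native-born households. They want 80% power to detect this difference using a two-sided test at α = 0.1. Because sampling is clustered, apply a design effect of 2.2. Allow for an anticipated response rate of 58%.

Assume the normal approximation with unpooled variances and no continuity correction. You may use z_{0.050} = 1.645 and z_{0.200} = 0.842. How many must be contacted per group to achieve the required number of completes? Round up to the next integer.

n = (z_{α/2} + z_β)² · [p₁(1−p₁) + p₂(1−p₂)] / (p₁ − p₂)²
  = (1.645 + 0.842)² · (0.32·0.68 + 0.53·0.47) / (-0.21)²
  = (2.487)² · (0.2176 + 0.2491) / 0.0441
  = 6.1852 · 0.4667 / 0.0441
  = 65.46
Design effect: 2.2 × 65.46 = 144.00.
Adjust for 58% response: 144.00 / 0.58 = 248.28.
Round up → n = 249 per group.

n = 249 per group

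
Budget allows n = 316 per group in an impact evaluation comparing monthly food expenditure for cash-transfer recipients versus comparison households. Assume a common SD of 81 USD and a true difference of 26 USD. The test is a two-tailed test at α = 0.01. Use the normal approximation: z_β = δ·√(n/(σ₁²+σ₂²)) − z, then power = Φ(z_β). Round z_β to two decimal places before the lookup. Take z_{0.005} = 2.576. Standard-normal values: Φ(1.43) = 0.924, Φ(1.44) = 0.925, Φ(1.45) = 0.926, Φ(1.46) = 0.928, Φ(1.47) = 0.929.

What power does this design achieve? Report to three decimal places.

Power ≈ 0.928

z_β = δ·√(n/(σ₁²+σ₂²)) − z_{α/2}
    = 26 · √(316/13122) − 2.576
    = 26 · 0.15518 − 2.576
    = 4.0348 − 2.576 = 1.4588 → 1.46
Power = Φ(1.46) = 0.928.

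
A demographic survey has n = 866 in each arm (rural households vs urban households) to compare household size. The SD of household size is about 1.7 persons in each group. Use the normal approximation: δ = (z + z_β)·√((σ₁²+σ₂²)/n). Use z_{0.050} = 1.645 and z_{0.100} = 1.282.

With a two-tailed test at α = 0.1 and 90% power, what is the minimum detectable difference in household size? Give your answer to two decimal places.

Minimum detectable difference ≈ 0.24 persons

δ = (z_{α/2} + z_β) · √((σ₁²+σ₂²)/n)
  = (1.645 + 1.282) · √(5.78/866)
  = 2.927 · √0.00667
  = 2.927 · 0.0817
  = 0.2391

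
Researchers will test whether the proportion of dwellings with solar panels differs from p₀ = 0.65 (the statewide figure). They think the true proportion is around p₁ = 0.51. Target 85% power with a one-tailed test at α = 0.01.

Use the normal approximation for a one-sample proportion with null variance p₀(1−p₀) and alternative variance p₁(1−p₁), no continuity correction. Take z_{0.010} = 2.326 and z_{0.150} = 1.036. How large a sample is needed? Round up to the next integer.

n = 136

n = [z_α·√(p₀q₀) + z_β·√(p₁q₁)]² / (p₁ − p₀)²
  = [2.326·√(0.65·0.35) + 1.036·√(0.51·0.49)]² / (-0.14)²
  = [2.326·0.4770 + 1.036·0.4999]² / 0.0196
  = [1.6273]² / 0.0196
  = 135.11
Round up → n = 136.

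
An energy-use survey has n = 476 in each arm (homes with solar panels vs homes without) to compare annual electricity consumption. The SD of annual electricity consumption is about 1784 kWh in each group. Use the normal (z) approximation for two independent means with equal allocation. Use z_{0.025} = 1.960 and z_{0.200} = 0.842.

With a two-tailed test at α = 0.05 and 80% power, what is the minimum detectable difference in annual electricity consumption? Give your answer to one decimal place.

Minimum detectable difference ≈ 324.0 kWh

δ = (z_{α/2} + z_β) · √((σ₁²+σ₂²)/n)
  = (1.960 + 0.842) · √(6365312/476)
  = 2.802 · √13372.5
  = 2.802 · 115.6395
  = 324.0220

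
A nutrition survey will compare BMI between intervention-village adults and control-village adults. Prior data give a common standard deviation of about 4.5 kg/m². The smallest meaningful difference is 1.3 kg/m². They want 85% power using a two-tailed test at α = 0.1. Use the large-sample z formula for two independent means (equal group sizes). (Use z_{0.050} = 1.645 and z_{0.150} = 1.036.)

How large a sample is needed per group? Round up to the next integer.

n = (z_{α/2} + z_β)² · (σ₁² + σ₂²) / δ²
  = (1.645 + 1.036)² · (2·4.5² = 40.5) / 1.3²
  = 7.1878 · 40.5 / 1.69
  = 172.25
Round up → n = 173 per group.

n = 173 per group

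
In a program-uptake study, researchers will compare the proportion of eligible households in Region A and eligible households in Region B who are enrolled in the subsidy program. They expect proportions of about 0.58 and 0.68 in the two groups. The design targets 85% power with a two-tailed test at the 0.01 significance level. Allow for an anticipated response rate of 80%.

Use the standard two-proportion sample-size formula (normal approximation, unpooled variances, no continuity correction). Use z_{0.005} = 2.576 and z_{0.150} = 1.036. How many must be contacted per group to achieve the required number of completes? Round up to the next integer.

n = 753 per group

n = (z_{α/2} + z_β)² · [p₁(1−p₁) + p₂(1−p₂)] / (p₁ − p₂)²
  = (2.576 + 1.036)² · (0.58·0.42 + 0.68·0.32) / (-0.10)²
  = (3.612)² · (0.2436 + 0.2176) / 0.0100
  = 13.0465 · 0.4612 / 0.0100
  = 601.71
Adjust for 80% response: 601.71 / 0.80 = 752.13.
Round up → n = 753 per group.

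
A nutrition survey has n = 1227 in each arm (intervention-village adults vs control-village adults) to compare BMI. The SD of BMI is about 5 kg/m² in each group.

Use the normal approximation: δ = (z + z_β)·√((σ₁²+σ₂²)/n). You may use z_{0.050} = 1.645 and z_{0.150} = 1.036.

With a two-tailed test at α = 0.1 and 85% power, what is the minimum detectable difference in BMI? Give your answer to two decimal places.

δ = (z_{α/2} + z_β) · √((σ₁²+σ₂²)/n)
  = (1.645 + 1.036) · √(50/1227)
  = 2.681 · √0.04075
  = 2.681 · 0.2019
  = 0.5412

Minimum detectable difference ≈ 0.54 kg/m²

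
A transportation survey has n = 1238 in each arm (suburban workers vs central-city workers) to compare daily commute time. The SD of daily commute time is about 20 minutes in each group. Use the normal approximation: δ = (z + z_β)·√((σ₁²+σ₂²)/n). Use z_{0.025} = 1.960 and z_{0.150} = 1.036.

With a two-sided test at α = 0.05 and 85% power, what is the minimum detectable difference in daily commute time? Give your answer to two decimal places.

δ = (z_{α/2} + z_β) · √((σ₁²+σ₂²)/n)
  = (1.960 + 1.036) · √(800/1238)
  = 2.996 · √0.6462
  = 2.996 · 0.8039
  = 2.4084

Minimum detectable difference ≈ 2.41 minutes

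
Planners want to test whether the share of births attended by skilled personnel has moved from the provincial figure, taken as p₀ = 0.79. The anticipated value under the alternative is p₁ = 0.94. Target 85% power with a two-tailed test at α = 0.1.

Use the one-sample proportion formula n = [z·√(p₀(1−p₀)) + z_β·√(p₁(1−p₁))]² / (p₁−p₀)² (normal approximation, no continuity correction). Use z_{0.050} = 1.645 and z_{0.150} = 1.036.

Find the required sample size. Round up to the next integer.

n = [z_{α/2}·√(p₀q₀) + z_β·√(p₁q₁)]² / (p₁ − p₀)²
  = [1.645·√(0.79·0.21) + 1.036·√(0.94·0.06)]² / (0.15)²
  = [1.645·0.4073 + 1.036·0.2375]² / 0.0225
  = [0.9161]² / 0.0225
  = 37.30
Round up → n = 38.

n = 38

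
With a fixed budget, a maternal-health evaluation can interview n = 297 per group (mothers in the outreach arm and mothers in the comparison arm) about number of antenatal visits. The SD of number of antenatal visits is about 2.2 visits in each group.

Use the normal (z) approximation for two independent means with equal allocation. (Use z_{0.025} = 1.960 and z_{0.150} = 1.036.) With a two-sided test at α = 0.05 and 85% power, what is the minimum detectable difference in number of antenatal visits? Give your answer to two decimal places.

Minimum detectable difference ≈ 0.54 visits

δ = (z_{α/2} + z_β) · √((σ₁²+σ₂²)/n)
  = (1.960 + 1.036) · √(9.68/297)
  = 2.996 · √0.03259
  = 2.996 · 0.1805
  = 0.5409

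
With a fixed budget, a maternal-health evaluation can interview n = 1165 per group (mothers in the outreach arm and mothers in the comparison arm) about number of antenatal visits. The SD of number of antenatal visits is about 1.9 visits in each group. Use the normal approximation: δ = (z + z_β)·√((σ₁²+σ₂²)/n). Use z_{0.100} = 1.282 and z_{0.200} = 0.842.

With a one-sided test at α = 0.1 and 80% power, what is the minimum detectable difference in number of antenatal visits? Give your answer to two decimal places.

δ = (z_α + z_β) · √((σ₁²+σ₂²)/n)
  = (1.282 + 0.842) · √(7.22/1165)
  = 2.124 · √0.0062
  = 2.124 · 0.0787
  = 0.1672

Minimum detectable difference ≈ 0.17 visits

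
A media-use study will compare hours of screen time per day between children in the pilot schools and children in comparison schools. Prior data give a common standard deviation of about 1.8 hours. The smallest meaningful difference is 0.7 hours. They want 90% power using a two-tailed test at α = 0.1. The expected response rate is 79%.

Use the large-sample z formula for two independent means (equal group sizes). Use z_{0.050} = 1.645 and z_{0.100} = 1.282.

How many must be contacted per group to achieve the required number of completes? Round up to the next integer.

n = (z_{α/2} + z_β)² · (σ₁² + σ₂²) / δ²
  = (1.645 + 1.282)² · (2·1.8² = 6.48) / 0.7²
  = 8.5673 · 6.48 / 0.49
  = 113.30
Adjust for 79% response: 113.30 / 0.79 = 143.42.
Round up → n = 144 per group.

n = 144 per group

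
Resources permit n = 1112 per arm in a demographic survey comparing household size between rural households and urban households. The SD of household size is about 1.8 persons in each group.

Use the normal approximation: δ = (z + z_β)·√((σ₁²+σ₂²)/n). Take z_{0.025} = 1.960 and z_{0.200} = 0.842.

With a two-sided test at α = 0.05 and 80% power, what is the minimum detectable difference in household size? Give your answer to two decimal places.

δ = (z_{α/2} + z_β) · √((σ₁²+σ₂²)/n)
  = (1.960 + 0.842) · √(6.48/1112)
  = 2.802 · √0.00583
  = 2.802 · 0.0763
  = 0.2139

Minimum detectable difference ≈ 0.21 persons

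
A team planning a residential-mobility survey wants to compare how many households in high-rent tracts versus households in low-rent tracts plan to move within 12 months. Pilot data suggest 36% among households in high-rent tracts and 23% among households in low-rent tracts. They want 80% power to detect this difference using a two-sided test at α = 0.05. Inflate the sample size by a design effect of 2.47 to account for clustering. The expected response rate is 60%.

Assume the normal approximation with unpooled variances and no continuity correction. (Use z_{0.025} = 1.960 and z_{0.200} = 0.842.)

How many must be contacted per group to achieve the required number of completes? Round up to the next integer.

n = 780 per group

n = (z_{α/2} + z_β)² · [p₁(1−p₁) + p₂(1−p₂)] / (p₁ − p₂)²
  = (1.960 + 0.842)² · (0.36·0.64 + 0.23·0.77) / (0.13)²
  = (2.802)² · (0.2304 + 0.1771) / 0.0169
  = 7.8512 · 0.4075 / 0.0169
  = 189.31
Design effect: 2.47 × 189.31 = 467.60.
Adjust for 60% response: 467.60 / 0.60 = 779.33.
Round up → n = 780 per group.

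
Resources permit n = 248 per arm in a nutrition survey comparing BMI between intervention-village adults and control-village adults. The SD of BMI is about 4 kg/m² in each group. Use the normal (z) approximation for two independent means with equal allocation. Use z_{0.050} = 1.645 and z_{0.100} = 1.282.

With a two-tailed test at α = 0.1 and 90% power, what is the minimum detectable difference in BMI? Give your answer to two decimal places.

δ = (z_{α/2} + z_β) · √((σ₁²+σ₂²)/n)
  = (1.645 + 1.282) · √(32/248)
  = 2.927 · √0.12903
  = 2.927 · 0.3592
  = 1.0514

Minimum detectable difference ≈ 1.05 kg/m²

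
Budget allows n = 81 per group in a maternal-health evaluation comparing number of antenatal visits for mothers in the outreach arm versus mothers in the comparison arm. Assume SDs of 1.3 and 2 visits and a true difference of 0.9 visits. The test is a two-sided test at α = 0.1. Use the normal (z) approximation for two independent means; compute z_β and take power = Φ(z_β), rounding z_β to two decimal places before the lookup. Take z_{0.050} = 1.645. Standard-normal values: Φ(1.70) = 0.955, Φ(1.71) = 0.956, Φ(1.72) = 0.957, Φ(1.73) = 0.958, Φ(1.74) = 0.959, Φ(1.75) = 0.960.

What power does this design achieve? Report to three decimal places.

z_β = δ·√(n/(σ₁²+σ₂²)) − z_{α/2}
    = 0.9 · √(81/5.69) − 1.645
    = 0.9 · 3.77300 − 1.645
    = 3.3957 − 1.645 = 1.7507 → 1.75
Power = Φ(1.75) = 0.960.

Power ≈ 0.960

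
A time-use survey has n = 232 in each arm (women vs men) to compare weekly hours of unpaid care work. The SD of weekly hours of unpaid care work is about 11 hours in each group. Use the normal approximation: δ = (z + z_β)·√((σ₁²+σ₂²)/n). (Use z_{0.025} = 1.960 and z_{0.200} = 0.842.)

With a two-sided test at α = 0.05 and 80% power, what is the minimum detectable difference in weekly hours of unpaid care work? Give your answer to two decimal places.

δ = (z_{α/2} + z_β) · √((σ₁²+σ₂²)/n)
  = (1.960 + 0.842) · √(242/232)
  = 2.802 · √1.0431
  = 2.802 · 1.0213
  = 2.8618

Minimum detectable difference ≈ 2.86 hours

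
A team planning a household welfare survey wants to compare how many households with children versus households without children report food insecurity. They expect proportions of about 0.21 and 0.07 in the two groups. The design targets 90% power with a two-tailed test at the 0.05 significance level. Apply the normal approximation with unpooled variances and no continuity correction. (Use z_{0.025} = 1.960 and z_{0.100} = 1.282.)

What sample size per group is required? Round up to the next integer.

n = 124 per group

n = (z_{α/2} + z_β)² · [p₁(1−p₁) + p₂(1−p₂)] / (p₁ − p₂)²
  = (1.960 + 1.282)² · (0.21·0.79 + 0.07·0.93) / (0.14)²
  = (3.242)² · (0.1659 + 0.0651) / 0.0196
  = 10.5106 · 0.2310 / 0.0196
  = 123.87
Round up → n = 124 per group.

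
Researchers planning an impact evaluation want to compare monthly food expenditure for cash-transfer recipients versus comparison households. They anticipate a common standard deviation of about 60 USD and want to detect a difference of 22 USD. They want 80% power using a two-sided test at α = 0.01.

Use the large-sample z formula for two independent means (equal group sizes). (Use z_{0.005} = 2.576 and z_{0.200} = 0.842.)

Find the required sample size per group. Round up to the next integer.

n = 174 per group

n = (z_{α/2} + z_β)² · (σ₁² + σ₂²) / δ²
  = (2.576 + 0.842)² · (2·60² = 7200) / 22²
  = 11.6827 · 7200 / 484
  = 173.79
Round up → n = 174 per group.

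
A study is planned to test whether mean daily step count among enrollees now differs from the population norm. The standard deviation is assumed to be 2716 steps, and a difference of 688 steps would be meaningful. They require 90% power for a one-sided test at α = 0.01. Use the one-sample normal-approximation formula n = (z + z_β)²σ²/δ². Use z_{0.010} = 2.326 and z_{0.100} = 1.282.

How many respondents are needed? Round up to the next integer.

n = (z_α + z_β)² · σ² / δ²
  = (2.326 + 1.282)² · 2716² / 688²
  = 13.0177 · 7376656 / 473344
  = 202.87
Round up → n = 203.

n = 203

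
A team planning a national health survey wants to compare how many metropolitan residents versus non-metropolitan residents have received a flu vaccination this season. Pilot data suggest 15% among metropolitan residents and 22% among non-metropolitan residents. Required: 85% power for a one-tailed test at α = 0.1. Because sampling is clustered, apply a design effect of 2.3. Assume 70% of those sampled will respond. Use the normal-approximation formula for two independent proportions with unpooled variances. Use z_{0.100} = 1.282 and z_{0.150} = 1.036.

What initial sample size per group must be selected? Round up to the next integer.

n = (z_α + z_β)² · [p₁(1−p₁) + p₂(1−p₂)] / (p₁ − p₂)²
  = (1.282 + 1.036)² · (0.15·0.85 + 0.22·0.78) / (-0.07)²
  = (2.318)² · (0.1275 + 0.1716) / 0.0049
  = 5.3731 · 0.2991 / 0.0049
  = 327.98
Design effect: 2.3 × 327.98 = 754.35.
Adjust for 70% response: 754.35 / 0.70 = 1077.65.
Round up → n = 1078 per group.

n = 1078 per group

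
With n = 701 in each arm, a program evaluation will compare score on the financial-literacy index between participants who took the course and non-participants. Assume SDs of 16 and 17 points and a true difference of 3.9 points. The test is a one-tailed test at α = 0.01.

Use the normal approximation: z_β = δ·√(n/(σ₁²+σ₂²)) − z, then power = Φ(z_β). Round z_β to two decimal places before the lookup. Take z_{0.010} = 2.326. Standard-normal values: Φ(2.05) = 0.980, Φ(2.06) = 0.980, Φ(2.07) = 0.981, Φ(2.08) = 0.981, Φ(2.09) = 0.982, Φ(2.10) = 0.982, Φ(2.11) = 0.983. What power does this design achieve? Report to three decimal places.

z_β = δ·√(n/(σ₁²+σ₂²)) − z_α
    = 3.9 · √(701/545) − 2.326
    = 3.9 · 1.13412 − 2.326
    = 4.4231 − 2.326 = 2.0971 → 2.10
Power = Φ(2.10) = 0.982.

Power ≈ 0.982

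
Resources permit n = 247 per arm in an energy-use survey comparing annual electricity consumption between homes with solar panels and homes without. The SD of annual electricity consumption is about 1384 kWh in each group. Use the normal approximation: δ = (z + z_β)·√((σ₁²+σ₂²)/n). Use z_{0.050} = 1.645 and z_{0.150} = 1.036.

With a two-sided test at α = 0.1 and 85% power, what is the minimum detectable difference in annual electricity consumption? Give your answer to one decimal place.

Minimum detectable difference ≈ 333.9 kWh

δ = (z_{α/2} + z_β) · √((σ₁²+σ₂²)/n)
  = (1.645 + 1.036) · √(3830912/247)
  = 2.681 · √15509.8
  = 2.681 · 124.5382
  = 333.8869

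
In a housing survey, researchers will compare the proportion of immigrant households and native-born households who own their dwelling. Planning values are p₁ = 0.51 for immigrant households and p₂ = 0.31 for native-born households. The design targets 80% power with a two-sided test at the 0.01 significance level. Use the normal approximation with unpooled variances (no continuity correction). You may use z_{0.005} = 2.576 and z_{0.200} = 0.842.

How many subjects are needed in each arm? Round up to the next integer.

n = (z_{α/2} + z_β)² · [p₁(1−p₁) + p₂(1−p₂)] / (p₁ − p₂)²
  = (2.576 + 0.842)² · (0.51·0.49 + 0.31·0.69) / (0.20)²
  = (3.418)² · (0.2499 + 0.2139) / 0.0400
  = 11.6827 · 0.4638 / 0.0400
  = 135.46
Round up → n = 136 per group.

n = 136 per group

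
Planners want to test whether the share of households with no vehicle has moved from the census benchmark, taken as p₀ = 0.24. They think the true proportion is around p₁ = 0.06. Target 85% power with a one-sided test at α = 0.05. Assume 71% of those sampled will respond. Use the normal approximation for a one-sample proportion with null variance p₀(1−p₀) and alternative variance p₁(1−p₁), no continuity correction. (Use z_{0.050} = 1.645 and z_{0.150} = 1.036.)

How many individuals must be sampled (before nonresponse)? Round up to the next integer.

n = [z_α·√(p₀q₀) + z_β·√(p₁q₁)]² / (p₁ − p₀)²
  = [1.645·√(0.24·0.76) + 1.036·√(0.06·0.94)]² / (-0.18)²
  = [1.645·0.4271 + 1.036·0.2375]² / 0.0324
  = [0.9486]² / 0.0324
  = 27.77
Adjust for 71% response: 27.77 / 0.71 = 39.12.
Round up → n = 40.

n = 40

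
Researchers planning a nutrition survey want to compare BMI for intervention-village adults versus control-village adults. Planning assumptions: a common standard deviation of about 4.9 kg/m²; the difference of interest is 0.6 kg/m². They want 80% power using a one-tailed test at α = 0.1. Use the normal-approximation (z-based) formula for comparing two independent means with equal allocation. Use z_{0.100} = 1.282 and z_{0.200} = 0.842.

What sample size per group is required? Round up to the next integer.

n = 602 per group

n = (z_α + z_β)² · (σ₁² + σ₂²) / δ²
  = (1.282 + 0.842)² · (2·4.9² = 48.02) / 0.6²
  = 4.5114 · 48.02 / 0.36
  = 601.77
Round up → n = 602 per group.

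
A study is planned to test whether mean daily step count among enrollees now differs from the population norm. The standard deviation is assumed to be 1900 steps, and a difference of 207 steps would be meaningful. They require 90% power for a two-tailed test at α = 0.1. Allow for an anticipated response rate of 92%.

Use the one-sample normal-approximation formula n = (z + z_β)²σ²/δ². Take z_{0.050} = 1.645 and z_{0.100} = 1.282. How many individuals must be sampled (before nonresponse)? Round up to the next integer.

n = (z_{α/2} + z_β)² · σ² / δ²
  = (1.645 + 1.282)² · 1900² / 207²
  = 8.5673 · 3610000 / 42849
  = 721.79
Adjust for 92% response: 721.79 / 0.92 = 784.56.
Round up → n = 785.

n = 785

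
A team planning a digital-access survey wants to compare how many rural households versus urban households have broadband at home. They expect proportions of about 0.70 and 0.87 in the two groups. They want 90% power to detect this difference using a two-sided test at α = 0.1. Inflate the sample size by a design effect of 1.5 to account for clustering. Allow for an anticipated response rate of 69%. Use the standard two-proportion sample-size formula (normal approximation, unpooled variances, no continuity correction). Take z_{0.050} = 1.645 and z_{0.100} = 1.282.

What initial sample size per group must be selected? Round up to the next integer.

n = 209 per group

n = (z_{α/2} + z_β)² · [p₁(1−p₁) + p₂(1−p₂)] / (p₁ − p₂)²
  = (1.645 + 1.282)² · (0.70·0.30 + 0.87·0.13) / (-0.17)²
  = (2.927)² · (0.2100 + 0.1131) / 0.0289
  = 8.5673 · 0.3231 / 0.0289
  = 95.78
Design effect: 1.5 × 95.78 = 143.67.
Adjust for 69% response: 143.67 / 0.69 = 208.22.
Round up → n = 209 per group.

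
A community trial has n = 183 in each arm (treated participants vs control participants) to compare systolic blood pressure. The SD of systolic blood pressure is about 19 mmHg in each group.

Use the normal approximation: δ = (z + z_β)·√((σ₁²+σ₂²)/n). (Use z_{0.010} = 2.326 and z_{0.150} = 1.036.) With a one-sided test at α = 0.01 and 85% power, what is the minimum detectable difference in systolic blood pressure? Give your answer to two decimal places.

Minimum detectable difference ≈ 6.68 mmHg

δ = (z_α + z_β) · √((σ₁²+σ₂²)/n)
  = (2.326 + 1.036) · √(722/183)
  = 3.362 · √3.9454
  = 3.362 · 1.9863
  = 6.6779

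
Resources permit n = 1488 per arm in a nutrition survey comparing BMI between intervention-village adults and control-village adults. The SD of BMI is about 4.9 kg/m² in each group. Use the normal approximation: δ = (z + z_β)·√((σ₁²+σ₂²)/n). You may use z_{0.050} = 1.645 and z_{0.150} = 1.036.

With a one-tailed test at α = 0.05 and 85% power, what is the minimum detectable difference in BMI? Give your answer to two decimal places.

Minimum detectable difference ≈ 0.48 kg/m²

δ = (z_α + z_β) · √((σ₁²+σ₂²)/n)
  = (1.645 + 1.036) · √(48.02/1488)
  = 2.681 · √0.03227
  = 2.681 · 0.1796
  = 0.4816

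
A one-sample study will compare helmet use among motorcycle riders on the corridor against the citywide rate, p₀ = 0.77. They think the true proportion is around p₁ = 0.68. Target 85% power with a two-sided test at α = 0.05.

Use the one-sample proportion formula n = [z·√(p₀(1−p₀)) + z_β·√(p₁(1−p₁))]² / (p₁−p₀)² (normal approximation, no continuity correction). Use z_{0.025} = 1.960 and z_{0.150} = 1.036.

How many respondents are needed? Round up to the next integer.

n = [z_{α/2}·√(p₀q₀) + z_β·√(p₁q₁)]² / (p₁ − p₀)²
  = [1.960·√(0.77·0.23) + 1.036·√(0.68·0.32)]² / (-0.09)²
  = [1.960·0.4208 + 1.036·0.4665]² / 0.0081
  = [1.3081]² / 0.0081
  = 211.25
Round up → n = 212.

n = 212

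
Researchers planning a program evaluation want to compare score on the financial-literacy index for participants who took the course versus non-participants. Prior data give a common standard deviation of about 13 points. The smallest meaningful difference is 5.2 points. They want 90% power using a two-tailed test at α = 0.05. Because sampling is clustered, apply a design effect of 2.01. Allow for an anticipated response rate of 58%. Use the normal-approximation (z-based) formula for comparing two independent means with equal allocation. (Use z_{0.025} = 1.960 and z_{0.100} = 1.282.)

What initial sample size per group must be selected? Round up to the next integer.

n = (z_{α/2} + z_β)² · (σ₁² + σ₂²) / δ²
  = (1.960 + 1.282)² · (2·13² = 338) / 5.2²
  = 10.5106 · 338 / 27.04
  = 131.38
Design effect: 2.01 × 131.38 = 264.08.
Adjust for 58% response: 264.08 / 0.58 = 455.31.
Round up → n = 456 per group.

n = 456 per group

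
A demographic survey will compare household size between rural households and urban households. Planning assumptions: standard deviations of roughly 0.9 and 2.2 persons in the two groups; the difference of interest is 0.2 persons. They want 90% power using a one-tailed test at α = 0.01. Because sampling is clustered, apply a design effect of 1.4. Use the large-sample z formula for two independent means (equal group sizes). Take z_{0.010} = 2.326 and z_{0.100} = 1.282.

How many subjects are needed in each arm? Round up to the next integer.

n = 2575 per group

n = (z_α + z_β)² · (σ₁² + σ₂²) / δ²
  = (2.326 + 1.282)² · (0.9² + 2.2² = 5.65) / 0.2²
  = 13.0177 · 5.65 / 0.04
  = 1838.75
Design effect: 1.4 × 1838.75 = 2574.24.
Round up → n = 2575 per group.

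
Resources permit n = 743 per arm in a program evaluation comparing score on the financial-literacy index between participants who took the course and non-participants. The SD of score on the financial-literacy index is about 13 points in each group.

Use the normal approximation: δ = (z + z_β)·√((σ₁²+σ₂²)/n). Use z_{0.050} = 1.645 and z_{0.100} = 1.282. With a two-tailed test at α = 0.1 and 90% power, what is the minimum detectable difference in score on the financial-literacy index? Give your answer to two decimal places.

Minimum detectable difference ≈ 1.97 points

δ = (z_{α/2} + z_β) · √((σ₁²+σ₂²)/n)
  = (1.645 + 1.282) · √(338/743)
  = 2.927 · √0.45491
  = 2.927 · 0.6745
  = 1.9742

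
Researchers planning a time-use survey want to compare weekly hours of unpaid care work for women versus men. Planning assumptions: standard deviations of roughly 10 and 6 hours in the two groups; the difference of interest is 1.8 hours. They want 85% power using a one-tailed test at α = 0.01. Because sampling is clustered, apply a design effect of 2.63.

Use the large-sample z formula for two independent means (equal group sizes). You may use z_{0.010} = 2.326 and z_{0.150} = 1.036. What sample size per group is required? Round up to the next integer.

n = 1248 per group

n = (z_α + z_β)² · (σ₁² + σ₂²) / δ²
  = (2.326 + 1.036)² · (10² + 6² = 136) / 1.8²
  = 11.3030 · 136 / 3.24
  = 474.45
Design effect: 2.63 × 474.45 = 1247.80.
Round up → n = 1248 per group.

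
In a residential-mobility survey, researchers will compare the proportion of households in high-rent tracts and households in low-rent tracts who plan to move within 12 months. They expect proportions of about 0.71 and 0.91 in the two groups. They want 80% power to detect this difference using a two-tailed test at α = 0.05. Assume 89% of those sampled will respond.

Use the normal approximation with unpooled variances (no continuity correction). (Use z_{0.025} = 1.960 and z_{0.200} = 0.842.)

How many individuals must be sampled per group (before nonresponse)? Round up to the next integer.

n = 64 per group

n = (z_{α/2} + z_β)² · [p₁(1−p₁) + p₂(1−p₂)] / (p₁ − p₂)²
  = (1.960 + 0.842)² · (0.71·0.29 + 0.91·0.09) / (-0.20)²
  = (2.802)² · (0.2059 + 0.0819) / 0.0400
  = 7.8512 · 0.2878 / 0.0400
  = 56.49
Adjust for 89% response: 56.49 / 0.89 = 63.47.
Round up → n = 64 per group.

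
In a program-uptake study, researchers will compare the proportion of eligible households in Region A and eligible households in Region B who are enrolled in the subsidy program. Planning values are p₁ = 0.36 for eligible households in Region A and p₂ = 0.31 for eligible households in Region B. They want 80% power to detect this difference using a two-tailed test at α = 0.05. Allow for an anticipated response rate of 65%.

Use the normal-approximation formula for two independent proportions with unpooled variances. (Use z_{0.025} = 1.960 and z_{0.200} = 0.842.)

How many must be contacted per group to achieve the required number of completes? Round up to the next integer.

n = (z_{α/2} + z_β)² · [p₁(1−p₁) + p₂(1−p₂)] / (p₁ − p₂)²
  = (1.960 + 0.842)² · (0.36·0.64 + 0.31·0.69) / (0.05)²
  = (2.802)² · (0.2304 + 0.2139) / 0.0025
  = 7.8512 · 0.4443 / 0.0025
  = 1395.32
Adjust for 65% response: 1395.32 / 0.65 = 2146.64.
Round up → n = 2147 per group.

n = 2147 per group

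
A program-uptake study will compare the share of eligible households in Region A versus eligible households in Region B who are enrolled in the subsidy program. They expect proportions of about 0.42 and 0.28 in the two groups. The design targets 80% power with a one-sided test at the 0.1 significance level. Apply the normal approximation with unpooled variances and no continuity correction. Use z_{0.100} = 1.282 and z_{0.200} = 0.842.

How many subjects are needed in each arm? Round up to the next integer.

n = (z_α + z_β)² · [p₁(1−p₁) + p₂(1−p₂)] / (p₁ − p₂)²
  = (1.282 + 0.842)² · (0.42·0.58 + 0.28·0.72) / (0.14)²
  = (2.124)² · (0.2436 + 0.2016) / 0.0196
  = 4.5114 · 0.4452 / 0.0196
  = 102.47
Round up → n = 103 per group.

n = 103 per group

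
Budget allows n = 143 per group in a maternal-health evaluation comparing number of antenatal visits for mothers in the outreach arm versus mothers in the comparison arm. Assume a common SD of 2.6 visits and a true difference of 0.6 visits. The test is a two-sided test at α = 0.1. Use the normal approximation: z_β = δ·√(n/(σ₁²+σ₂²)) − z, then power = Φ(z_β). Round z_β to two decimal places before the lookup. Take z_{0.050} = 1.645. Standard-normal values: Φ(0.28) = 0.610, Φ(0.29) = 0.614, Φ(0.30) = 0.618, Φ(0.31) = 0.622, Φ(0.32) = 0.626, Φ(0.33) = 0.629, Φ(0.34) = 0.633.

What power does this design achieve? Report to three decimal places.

z_β = δ·√(n/(σ₁²+σ₂²)) − z_{α/2}
    = 0.6 · √(143/13.52) − 1.645
    = 0.6 · 3.25222 − 1.645
    = 1.9513 − 1.645 = 0.3063 → 0.31
Power = Φ(0.31) = 0.622.

Power ≈ 0.622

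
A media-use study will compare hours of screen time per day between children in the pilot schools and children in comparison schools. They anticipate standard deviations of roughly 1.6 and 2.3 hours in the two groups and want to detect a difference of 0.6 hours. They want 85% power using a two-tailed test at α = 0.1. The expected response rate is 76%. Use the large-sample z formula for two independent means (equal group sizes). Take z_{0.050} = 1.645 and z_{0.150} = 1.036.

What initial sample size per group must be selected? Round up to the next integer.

n = (z_{α/2} + z_β)² · (σ₁² + σ₂²) / δ²
  = (1.645 + 1.036)² · (1.6² + 2.3² = 7.85) / 0.6²
  = 7.1878 · 7.85 / 0.36
  = 156.73
Adjust for 76% response: 156.73 / 0.76 = 206.23.
Round up → n = 207 per group.

n = 207 per group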